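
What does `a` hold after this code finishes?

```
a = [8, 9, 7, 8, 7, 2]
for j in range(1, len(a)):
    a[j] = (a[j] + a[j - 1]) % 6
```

[8, 5, 0, 2, 3, 5]

j=1: a[1] = (9+8)%6 = 5 → [8, 5, 7, 8, 7, 2]
j=2: a[2] = (7+5)%6 = 0 → [8, 5, 0, 8, 7, 2]
j=3: a[3] = (8+0)%6 = 2 → [8, 5, 0, 2, 7, 2]
j=4: a[4] = (7+2)%6 = 3 → [8, 5, 0, 2, 3, 2]
j=5: a[5] = (2+3)%6 = 5 → [8, 5, 0, 2, 3, 5]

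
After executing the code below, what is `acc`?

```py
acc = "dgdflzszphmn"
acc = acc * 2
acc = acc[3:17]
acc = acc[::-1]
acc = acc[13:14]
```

'f'

repeat ×2 → 'dgdflzszphmndgdflzszphmn'
slice [3:17] → 'flzszphmndgdfl'
reverse → 'lfdgdnmhpzszlf'
slice [13:14] → 'f'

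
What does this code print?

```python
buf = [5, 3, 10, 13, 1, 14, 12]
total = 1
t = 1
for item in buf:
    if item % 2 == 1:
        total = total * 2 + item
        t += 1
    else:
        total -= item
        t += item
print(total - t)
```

item=5: odd, total = 1*2+5 = 7; t=2
item=3: odd, total = 7*2+3 = 17; t=3
item=10: not odd, total = 17-10 = 7; t=13
item=13: odd, total = 7*2+13 = 27; t=14
item=1: odd, total = 27*2+1 = 55; t=15
item=14: not odd, total = 55-14 = 41; t=29
item=12: not odd, total = 41-12 = 29; t=41
total-t = 29-41 = -12

-12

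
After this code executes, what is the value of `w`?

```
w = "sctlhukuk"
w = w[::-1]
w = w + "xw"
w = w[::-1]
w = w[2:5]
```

reverse → 'kukuhltcs'
+ 'xw' → 'kukuhltcsxw'
reverse → 'wxsctlhukuk'
slice [2:5] → 'sct'

'sct'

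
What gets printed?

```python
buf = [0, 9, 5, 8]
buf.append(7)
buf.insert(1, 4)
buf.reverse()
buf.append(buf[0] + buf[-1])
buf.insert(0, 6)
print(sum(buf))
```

append 7 → [0, 9, 5, 8, 7]
insert 4 at 1 → [0, 4, 9, 5, 8, 7]
reverse → [7, 8, 5, 9, 4, 0]
append buf[0]+buf[-1] = 7+0 = 7 → [7, 8, 5, 9, 4, 0, 7]
insert 6 at 0 → [6, 7, 8, 5, 9, 4, 0, 7]
sum = 46

46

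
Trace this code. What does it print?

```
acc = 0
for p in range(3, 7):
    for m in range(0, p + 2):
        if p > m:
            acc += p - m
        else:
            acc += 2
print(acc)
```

68

p=3,m=0: 3>0, acc = 0+3 = 3
p=3,m=1: 3>1, acc = 3+2 = 5
p=3,m=2: 3>2, acc = 5+1 = 6
p=3,m=3: not 3>3, acc = 6+2 = 8
p=3,m=4: not 3>4, acc = 8+2 = 10
p=4,m=0: 4>0, acc = 10+4 = 14
p=4,m=1: 4>1, acc = 14+3 = 17
p=4,m=2: 4>2, acc = 17+2 = 19
p=4,m=3: 4>3, acc = 19+1 = 20
p=4,m=4: not 4>4, acc = 20+2 = 22
p=4,m=5: not 4>5, acc = 22+2 = 24
p=5,m=0: 5>0, acc = 24+5 = 29
p=5,m=1: 5>1, acc = 29+4 = 33
p=5,m=2: 5>2, acc = 33+3 = 36
p=5,m=3: 5>3, acc = 36+2 = 38
p=5,m=4: 5>4, acc = 38+1 = 39
p=5,m=5: not 5>5, acc = 39+2 = 41
p=5,m=6: not 5>6, acc = 41+2 = 43
p=6,m=0: 6>0, acc = 43+6 = 49
p=6,m=1: 6>1, acc = 49+5 = 54
p=6,m=2: 6>2, acc = 54+4 = 58
p=6,m=3: 6>3, acc = 58+3 = 61
p=6,m=4: 6>4, acc = 61+2 = 63
p=6,m=5: 6>5, acc = 63+1 = 64
p=6,m=6: not 6>6, acc = 64+2 = 66
p=6,m=7: not 6>7, acc = 66+2 = 68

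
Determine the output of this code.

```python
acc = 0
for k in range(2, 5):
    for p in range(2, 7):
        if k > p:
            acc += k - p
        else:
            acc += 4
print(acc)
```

52

k=2,p=2: not 2>2, acc = 0+4 = 4
k=2,p=3: not 2>3, acc = 4+4 = 8
k=2,p=4: not 2>4, acc = 8+4 = 12
k=2,p=5: not 2>5, acc = 12+4 = 16
k=2,p=6: not 2>6, acc = 16+4 = 20
k=3,p=2: 3>2, acc = 20+1 = 21
k=3,p=3: not 3>3, acc = 21+4 = 25
k=3,p=4: not 3>4, acc = 25+4 = 29
k=3,p=5: not 3>5, acc = 29+4 = 33
k=3,p=6: not 3>6, acc = 33+4 = 37
k=4,p=2: 4>2, acc = 37+2 = 39
k=4,p=3: 4>3, acc = 39+1 = 40
k=4,p=4: not 4>4, acc = 40+4 = 44
k=4,p=5: not 4>5, acc = 44+4 = 48
k=4,p=6: not 4>6, acc = 48+4 = 52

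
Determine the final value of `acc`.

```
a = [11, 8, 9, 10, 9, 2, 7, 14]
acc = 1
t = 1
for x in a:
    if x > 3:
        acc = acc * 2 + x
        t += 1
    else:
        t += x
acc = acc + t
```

1386

x=11: >3, acc = 1*2+11 = 13; t=2
x=8: >3, acc = 13*2+8 = 34; t=3
x=9: >3, acc = 34*2+9 = 77; t=4
x=10: >3, acc = 77*2+10 = 164; t=5
x=9: >3, acc = 164*2+9 = 337; t=6
x=2: not >3; t=8
x=7: >3, acc = 337*2+7 = 681; t=9
x=14: >3, acc = 681*2+14 = 1376; t=10
acc+t = 1376+10 = 1386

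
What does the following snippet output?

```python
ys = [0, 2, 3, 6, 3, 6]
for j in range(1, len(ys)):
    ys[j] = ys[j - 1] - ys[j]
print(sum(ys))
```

-52

j=1: ys[1] = 0-2 = -2 → [0, -2, 3, 6, 3, 6]
j=2: ys[2] = (-2)-3 = -5 → [0, -2, -5, 6, 3, 6]
j=3: ys[3] = (-5)-6 = -11 → [0, -2, -5, -11, 3, 6]
j=4: ys[4] = (-11)-3 = -14 → [0, -2, -5, -11, -14, 6]
j=5: ys[5] = (-14)-6 = -20 → [0, -2, -5, -11, -14, -20]
sum = -52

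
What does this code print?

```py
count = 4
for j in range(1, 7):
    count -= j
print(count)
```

-17

j=1: count = 4-1 = 3
j=2: count = 3-2 = 1
j=3: count = 1-3 = -2
j=4: count = (-2)-4 = -6
j=5: count = (-6)-5 = -11
j=6: count = (-11)-6 = -17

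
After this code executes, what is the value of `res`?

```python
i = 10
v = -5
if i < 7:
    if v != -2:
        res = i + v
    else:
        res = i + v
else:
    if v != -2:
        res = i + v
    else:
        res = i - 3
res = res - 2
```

i=10, v=-5
i < 7 is False; v != -2 is True
→ res = i + v = 5
res = 5-2 = 3

3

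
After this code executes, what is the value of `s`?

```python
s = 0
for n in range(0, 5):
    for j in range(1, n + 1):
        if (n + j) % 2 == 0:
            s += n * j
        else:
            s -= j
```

34

n=1,j=1: even sum, s = 0+1 = 1
n=2,j=1: odd sum, s = 1-1 = 0
n=2,j=2: even sum, s = 0+4 = 4
n=3,j=1: even sum, s = 4+3 = 7
n=3,j=2: odd sum, s = 7-2 = 5
n=3,j=3: even sum, s = 5+9 = 14
n=4,j=1: odd sum, s = 14-1 = 13
n=4,j=2: even sum, s = 13+8 = 21
n=4,j=3: odd sum, s = 21-3 = 18
n=4,j=4: even sum, s = 18+16 = 34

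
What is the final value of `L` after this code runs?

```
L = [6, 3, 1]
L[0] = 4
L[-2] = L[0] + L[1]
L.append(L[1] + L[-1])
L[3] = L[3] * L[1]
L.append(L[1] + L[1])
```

L[0] = 4 → [4, 3, 1]
L[-2] = L[0]+L[1] = 4+3 = 7 → [4, 7, 1]
append L[1]+L[-1] = 7+1 = 8 → [4, 7, 1, 8]
L[3] = L[3]*L[1] = 8*7 = 56 → [4, 7, 1, 56]
append L[1]+L[1] = 7+7 = 14 → [4, 7, 1, 56, 14]

[4, 7, 1, 56, 14]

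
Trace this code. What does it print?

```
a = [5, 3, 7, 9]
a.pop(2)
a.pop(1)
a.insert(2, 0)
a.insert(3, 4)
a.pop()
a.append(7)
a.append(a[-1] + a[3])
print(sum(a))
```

pop(2) removes 7 → [5, 3, 9]
pop(1) removes 3 → [5, 9]
insert 0 at 2 → [5, 9, 0]
insert 4 at 3 → [5, 9, 0, 4]
pop() removes 4 → [5, 9, 0]
append 7 → [5, 9, 0, 7]
append a[-1]+a[3] = 7+7 = 14 → [5, 9, 0, 7, 14]
sum = 35

35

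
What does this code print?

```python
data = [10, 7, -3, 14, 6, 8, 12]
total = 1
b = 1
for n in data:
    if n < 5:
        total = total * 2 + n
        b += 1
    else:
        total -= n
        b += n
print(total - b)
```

-134

n=10: not <5, total = 1-10 = -9; b=11
n=7: not <5, total = (-9)-7 = -16; b=18
n=-3: <5, total = (-16)*2+(-3) = -35; b=19
n=14: not <5, total = (-35)-14 = -49; b=33
n=6: not <5, total = (-49)-6 = -55; b=39
n=8: not <5, total = (-55)-8 = -63; b=47
n=12: not <5, total = (-63)-12 = -75; b=59
total-b = (-75)-59 = -134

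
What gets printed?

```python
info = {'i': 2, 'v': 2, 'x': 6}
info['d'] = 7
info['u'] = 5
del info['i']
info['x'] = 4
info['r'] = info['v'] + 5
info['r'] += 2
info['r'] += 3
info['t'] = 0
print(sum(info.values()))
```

30

info['d'] = 7 → {'i': 2, 'v': 2, 'x': 6, 'd': 7}
info['u'] = 5 → {'i': 2, 'v': 2, 'x': 6, 'd': 7, 'u': 5}
del 'i' → {'v': 2, 'x': 6, 'd': 7, 'u': 5}
info['x'] = 4 → {'v': 2, 'x': 4, 'd': 7, 'u': 5}
info['r'] = info['v']+5 = 7 → {'v': 2, 'x': 4, 'd': 7, 'u': 5, 'r': 7}
info['r'] = 7+2 = 9 → {'v': 2, 'x': 4, 'd': 7, 'u': 5, 'r': 9}
info['r'] = 9+3 = 12 → {'v': 2, 'x': 4, 'd': 7, 'u': 5, 'r': 12}
info['t'] = 0 → {'v': 2, 'x': 4, 'd': 7, 'u': 5, 'r': 12, 't': 0}
sum of values = 30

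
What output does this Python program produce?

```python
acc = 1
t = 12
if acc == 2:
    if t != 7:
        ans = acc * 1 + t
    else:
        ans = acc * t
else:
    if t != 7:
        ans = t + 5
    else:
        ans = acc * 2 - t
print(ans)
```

acc=1, t=12
acc == 2 is False; t != 7 is True
→ ans = t + 5 = 17

17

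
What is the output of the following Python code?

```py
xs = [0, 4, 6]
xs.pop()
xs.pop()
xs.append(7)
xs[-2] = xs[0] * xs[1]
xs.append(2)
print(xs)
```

[0, 7, 2]

pop() removes 6 → [0, 4]
pop() removes 4 → [0]
append 7 → [0, 7]
xs[-2] = xs[0]*xs[1] = 0*7 = 0 → [0, 7]
append 2 → [0, 7, 2]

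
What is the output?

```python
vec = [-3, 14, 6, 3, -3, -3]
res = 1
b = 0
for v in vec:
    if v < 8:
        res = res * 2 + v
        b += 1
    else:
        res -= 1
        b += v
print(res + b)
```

v=-3: <8, res = 1*2+(-3) = -1; b=1
v=14: not <8, res = (-1)-1 = -2; b=15
v=6: <8, res = (-2)*2+6 = 2; b=16
v=3: <8, res = 2*2+3 = 7; b=17
v=-3: <8, res = 7*2+(-3) = 11; b=18
v=-3: <8, res = 11*2+(-3) = 19; b=19
res+b = 19+19 = 38

38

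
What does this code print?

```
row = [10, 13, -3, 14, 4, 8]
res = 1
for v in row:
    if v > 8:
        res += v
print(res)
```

38

v=10: >8, res = 1+10 = 11
v=13: >8, res = 11+13 = 24
v=-3: not >8
v=14: >8, res = 24+14 = 38
v=4: not >8
v=8: not >8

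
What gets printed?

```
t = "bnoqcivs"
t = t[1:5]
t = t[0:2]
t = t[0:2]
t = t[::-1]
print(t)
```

on

slice [1:5] → 'noqc'
slice [0:2] → 'no'
slice [0:2] → 'no'
reverse → 'on'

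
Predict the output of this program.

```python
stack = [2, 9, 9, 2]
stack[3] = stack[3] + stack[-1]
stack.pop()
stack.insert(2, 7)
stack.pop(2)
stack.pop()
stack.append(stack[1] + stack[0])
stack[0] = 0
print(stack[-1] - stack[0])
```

11

stack[3] = stack[3]+stack[-1] = 2+2 = 4 → [2, 9, 9, 4]
pop() removes 4 → [2, 9, 9]
insert 7 at 2 → [2, 9, 7, 9]
pop(2) removes 7 → [2, 9, 9]
pop() removes 9 → [2, 9]
append stack[1]+stack[0] = 9+2 = 11 → [2, 9, 11]
stack[0] = 0 → [0, 9, 11]
stack[-1]-stack[0] = 11-0 = 11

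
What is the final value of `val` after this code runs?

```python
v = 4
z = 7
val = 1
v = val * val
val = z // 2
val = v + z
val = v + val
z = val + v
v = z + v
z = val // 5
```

v = 1*1 = 1
val = 7//2 = 3
val = 1+7 = 8
val = 1+8 = 9
z = 9+1 = 10
v = 10+1 = 11
z = 9//5 = 1

9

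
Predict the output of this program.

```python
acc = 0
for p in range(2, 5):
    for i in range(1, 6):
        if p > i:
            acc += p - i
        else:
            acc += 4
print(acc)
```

p=2,i=1: 2>1, acc = 0+1 = 1
p=2,i=2: not 2>2, acc = 1+4 = 5
p=2,i=3: not 2>3, acc = 5+4 = 9
p=2,i=4: not 2>4, acc = 9+4 = 13
p=2,i=5: not 2>5, acc = 13+4 = 17
p=3,i=1: 3>1, acc = 17+2 = 19
p=3,i=2: 3>2, acc = 19+1 = 20
p=3,i=3: not 3>3, acc = 20+4 = 24
p=3,i=4: not 3>4, acc = 24+4 = 28
p=3,i=5: not 3>5, acc = 28+4 = 32
p=4,i=1: 4>1, acc = 32+3 = 35
p=4,i=2: 4>2, acc = 35+2 = 37
p=4,i=3: 4>3, acc = 37+1 = 38
p=4,i=4: not 4>4, acc = 38+4 = 42
p=4,i=5: not 4>5, acc = 42+4 = 46

46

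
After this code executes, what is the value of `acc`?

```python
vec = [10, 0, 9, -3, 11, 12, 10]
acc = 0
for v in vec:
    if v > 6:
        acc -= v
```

v=10: >6, acc = 0-10 = -10
v=0: not >6
v=9: >6, acc = (-10)-9 = -19
v=-3: not >6
v=11: >6, acc = (-19)-11 = -30
v=12: >6, acc = (-30)-12 = -42
v=10: >6, acc = (-42)-10 = -52

-52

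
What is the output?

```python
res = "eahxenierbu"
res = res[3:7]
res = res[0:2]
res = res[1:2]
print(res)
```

e

slice [3:7] → 'xeni'
slice [0:2] → 'xe'
slice [1:2] → 'e'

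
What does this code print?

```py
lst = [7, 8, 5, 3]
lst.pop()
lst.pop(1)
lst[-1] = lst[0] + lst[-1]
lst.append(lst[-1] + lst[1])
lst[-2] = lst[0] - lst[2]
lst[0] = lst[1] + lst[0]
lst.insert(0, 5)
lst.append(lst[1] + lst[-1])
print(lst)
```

[5, -10, -17, 24, 14]

pop() removes 3 → [7, 8, 5]
pop(1) removes 8 → [7, 5]
lst[-1] = lst[0]+lst[-1] = 7+5 = 12 → [7, 12]
append lst[-1]+lst[1] = 12+12 = 24 → [7, 12, 24]
lst[-2] = lst[0]-lst[2] = 7-24 = -17 → [7, -17, 24]
lst[0] = lst[1]+lst[0] = (-17)+7 = -10 → [-10, -17, 24]
insert 5 at 0 → [5, -10, -17, 24]
append lst[1]+lst[-1] = (-10)+24 = 14 → [5, -10, -17, 24, 14]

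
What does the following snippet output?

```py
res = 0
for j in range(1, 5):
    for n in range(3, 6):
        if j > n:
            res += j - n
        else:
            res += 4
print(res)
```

j=1,n=3: not 1>3, res = 0+4 = 4
j=1,n=4: not 1>4, res = 4+4 = 8
j=1,n=5: not 1>5, res = 8+4 = 12
j=2,n=3: not 2>3, res = 12+4 = 16
j=2,n=4: not 2>4, res = 16+4 = 20
j=2,n=5: not 2>5, res = 20+4 = 24
j=3,n=3: not 3>3, res = 24+4 = 28
j=3,n=4: not 3>4, res = 28+4 = 32
j=3,n=5: not 3>5, res = 32+4 = 36
j=4,n=3: 4>3, res = 36+1 = 37
j=4,n=4: not 4>4, res = 37+4 = 41
j=4,n=5: not 4>5, res = 41+4 = 45

45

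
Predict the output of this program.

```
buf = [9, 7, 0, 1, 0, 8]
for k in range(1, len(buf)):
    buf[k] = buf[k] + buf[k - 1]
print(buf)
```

[9, 16, 16, 17, 17, 25]

k=1: buf[1] = 7+9 = 16 → [9, 16, 0, 1, 0, 8]
k=2: buf[2] = 0+16 = 16 → [9, 16, 16, 1, 0, 8]
k=3: buf[3] = 1+16 = 17 → [9, 16, 16, 17, 0, 8]
k=4: buf[4] = 0+17 = 17 → [9, 16, 16, 17, 17, 8]
k=5: buf[5] = 8+17 = 25 → [9, 16, 16, 17, 17, 25]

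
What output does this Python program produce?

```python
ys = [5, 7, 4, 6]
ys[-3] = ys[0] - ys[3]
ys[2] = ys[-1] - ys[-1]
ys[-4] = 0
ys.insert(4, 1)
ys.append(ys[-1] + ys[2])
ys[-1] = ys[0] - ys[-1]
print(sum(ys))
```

ys[-3] = ys[0]-ys[3] = 5-6 = -1 → [5, -1, 4, 6]
ys[2] = ys[-1]-ys[-1] = 6-6 = 0 → [5, -1, 0, 6]
ys[-4] = 0 → [0, -1, 0, 6]
insert 1 at 4 → [0, -1, 0, 6, 1]
append ys[-1]+ys[2] = 1+0 = 1 → [0, -1, 0, 6, 1, 1]
ys[-1] = ys[0]-ys[-1] = 0-1 = -1 → [0, -1, 0, 6, 1, -1]
sum = 5

5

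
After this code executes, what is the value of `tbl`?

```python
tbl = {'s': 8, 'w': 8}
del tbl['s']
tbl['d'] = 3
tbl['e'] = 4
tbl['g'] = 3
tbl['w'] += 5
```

{'w': 13, 'd': 3, 'e': 4, 'g': 3}

del 's' → {'w': 8}
tbl['d'] = 3 → {'w': 8, 'd': 3}
tbl['e'] = 4 → {'w': 8, 'd': 3, 'e': 4}
tbl['g'] = 3 → {'w': 8, 'd': 3, 'e': 4, 'g': 3}
tbl['w'] = 8+5 = 13 → {'w': 13, 'd': 3, 'e': 4, 'g': 3}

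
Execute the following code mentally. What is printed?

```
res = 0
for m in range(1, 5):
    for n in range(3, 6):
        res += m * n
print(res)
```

120

m=1,n=3: res = 0+3 = 3
m=1,n=4: res = 3+4 = 7
m=1,n=5: res = 7+5 = 12
m=2,n=3: res = 12+6 = 18
m=2,n=4: res = 18+8 = 26
m=2,n=5: res = 26+10 = 36
m=3,n=3: res = 36+9 = 45
m=3,n=4: res = 45+12 = 57
m=3,n=5: res = 57+15 = 72
m=4,n=3: res = 72+12 = 84
m=4,n=4: res = 84+16 = 100
m=4,n=5: res = 100+20 = 120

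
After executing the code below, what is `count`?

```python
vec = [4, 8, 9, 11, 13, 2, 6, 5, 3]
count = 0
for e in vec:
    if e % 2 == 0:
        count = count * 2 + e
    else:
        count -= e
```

-66

e=4: even, count = 0*2+4 = 4
e=8: even, count = 4*2+8 = 16
e=9: not even, count = 16-9 = 7
e=11: not even, count = 7-11 = -4
e=13: not even, count = (-4)-13 = -17
e=2: even, count = (-17)*2+2 = -32
e=6: even, count = (-32)*2+6 = -58
e=5: not even, count = (-58)-5 = -63
e=3: not even, count = (-63)-3 = -66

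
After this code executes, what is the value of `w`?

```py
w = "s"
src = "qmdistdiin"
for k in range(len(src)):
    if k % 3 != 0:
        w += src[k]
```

k=0: skip
k=1: add 'm' → 'sm'
k=2: add 'd' → 'smd'
k=3: skip
k=4: add 's' → 'smds'
k=5: add 't' → 'smdst'
k=6: skip
k=7: add 'i' → 'smdsti'
k=8: add 'i' → 'smdstii'
k=9: skip

'smdstii'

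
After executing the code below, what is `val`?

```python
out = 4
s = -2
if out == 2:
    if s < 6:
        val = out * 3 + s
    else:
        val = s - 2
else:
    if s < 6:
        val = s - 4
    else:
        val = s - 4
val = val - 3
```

-9

out=4, s=-2
out == 2 is False; s < 6 is True
→ val = s - 4 = -6
val = (-6)-3 = -9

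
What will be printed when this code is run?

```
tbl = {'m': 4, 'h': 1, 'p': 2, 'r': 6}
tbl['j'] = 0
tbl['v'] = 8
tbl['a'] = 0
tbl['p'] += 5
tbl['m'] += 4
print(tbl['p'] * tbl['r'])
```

42

tbl['j'] = 0 → {'m': 4, 'h': 1, 'p': 2, 'r': 6, 'j': 0}
tbl['v'] = 8 → {'m': 4, 'h': 1, 'p': 2, 'r': 6, 'j': 0, 'v': 8}
tbl['a'] = 0 → {'m': 4, 'h': 1, 'p': 2, 'r': 6, 'j': 0, 'v': 8, 'a': 0}
tbl['p'] = 2+5 = 7 → {'m': 4, 'h': 1, 'p': 7, 'r': 6, 'j': 0, 'v': 8, 'a': 0}
tbl['m'] = 4+4 = 8 → {'m': 8, 'h': 1, 'p': 7, 'r': 6, 'j': 0, 'v': 8, 'a': 0}
tbl['p']*tbl['r'] = 7*6 = 42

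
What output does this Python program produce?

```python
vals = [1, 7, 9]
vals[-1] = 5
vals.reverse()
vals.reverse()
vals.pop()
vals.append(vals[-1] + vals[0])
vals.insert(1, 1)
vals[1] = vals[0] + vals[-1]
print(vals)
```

vals[-1] = 5 → [1, 7, 5]
reverse → [5, 7, 1]
reverse → [1, 7, 5]
pop() removes 5 → [1, 7]
append vals[-1]+vals[0] = 7+1 = 8 → [1, 7, 8]
insert 1 at 1 → [1, 1, 7, 8]
vals[1] = vals[0]+vals[-1] = 1+8 = 9 → [1, 9, 7, 8]

[1, 9, 7, 8]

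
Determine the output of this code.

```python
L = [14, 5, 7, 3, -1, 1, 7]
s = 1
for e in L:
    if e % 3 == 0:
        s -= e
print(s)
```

-2

e=14: not %3==0
e=5: not %3==0
e=7: not %3==0
e=3: %3==0, s = 1-3 = -2
e=-1: not %3==0
e=1: not %3==0
e=7: not %3==0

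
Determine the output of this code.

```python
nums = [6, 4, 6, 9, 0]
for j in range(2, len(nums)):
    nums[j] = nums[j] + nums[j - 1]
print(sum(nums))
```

j=2: nums[2] = 6+4 = 10 → [6, 4, 10, 9, 0]
j=3: nums[3] = 9+10 = 19 → [6, 4, 10, 19, 0]
j=4: nums[4] = 0+19 = 19 → [6, 4, 10, 19, 19]
sum = 58

58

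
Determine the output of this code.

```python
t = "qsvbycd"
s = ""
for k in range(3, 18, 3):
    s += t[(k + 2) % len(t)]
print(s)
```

csyqb

k=3: add t[5]='c' → 'c'
k=6: add t[1]='s' → 'cs'
k=9: add t[4]='y' → 'csy'
k=12: add t[0]='q' → 'csyq'
k=15: add t[3]='b' → 'csyqb'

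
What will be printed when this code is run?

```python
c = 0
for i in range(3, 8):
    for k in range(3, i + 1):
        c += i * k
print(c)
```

380

i=3,k=3: c = 0+9 = 9
i=4,k=3: c = 9+12 = 21
i=4,k=4: c = 21+16 = 37
i=5,k=3: c = 37+15 = 52
i=5,k=4: c = 52+20 = 72
i=5,k=5: c = 72+25 = 97
i=6,k=3: c = 97+18 = 115
i=6,k=4: c = 115+24 = 139
i=6,k=5: c = 139+30 = 169
i=6,k=6: c = 169+36 = 205
i=7,k=3: c = 205+21 = 226
i=7,k=4: c = 226+28 = 254
i=7,k=5: c = 254+35 = 289
i=7,k=6: c = 289+42 = 331
i=7,k=7: c = 331+49 = 380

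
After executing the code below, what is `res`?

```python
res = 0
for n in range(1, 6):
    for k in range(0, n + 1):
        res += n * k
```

140

n=1,k=0: res = 0+0 = 0
n=1,k=1: res = 0+1 = 1
n=2,k=0: res = 1+0 = 1
n=2,k=1: res = 1+2 = 3
n=2,k=2: res = 3+4 = 7
n=3,k=0: res = 7+0 = 7
n=3,k=1: res = 7+3 = 10
n=3,k=2: res = 10+6 = 16
n=3,k=3: res = 16+9 = 25
n=4,k=0: res = 25+0 = 25
n=4,k=1: res = 25+4 = 29
n=4,k=2: res = 29+8 = 37
n=4,k=3: res = 37+12 = 49
n=4,k=4: res = 49+16 = 65
n=5,k=0: res = 65+0 = 65
n=5,k=1: res = 65+5 = 70
n=5,k=2: res = 70+10 = 80
n=5,k=3: res = 80+15 = 95
n=5,k=4: res = 95+20 = 115
n=5,k=5: res = 115+25 = 140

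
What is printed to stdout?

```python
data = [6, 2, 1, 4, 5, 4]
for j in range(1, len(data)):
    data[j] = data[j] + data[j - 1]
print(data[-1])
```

22

j=1: data[1] = 2+6 = 8 → [6, 8, 1, 4, 5, 4]
j=2: data[2] = 1+8 = 9 → [6, 8, 9, 4, 5, 4]
j=3: data[3] = 4+9 = 13 → [6, 8, 9, 13, 5, 4]
j=4: data[4] = 5+13 = 18 → [6, 8, 9, 13, 18, 4]
j=5: data[5] = 4+18 = 22 → [6, 8, 9, 13, 18, 22]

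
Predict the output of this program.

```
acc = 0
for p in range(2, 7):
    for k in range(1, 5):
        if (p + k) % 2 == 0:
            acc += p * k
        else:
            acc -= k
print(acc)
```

80

p=2,k=1: odd sum, acc = 0-1 = -1
p=2,k=2: even sum, acc = (-1)+4 = 3
p=2,k=3: odd sum, acc = 3-3 = 0
p=2,k=4: even sum, acc = 0+8 = 8
p=3,k=1: even sum, acc = 8+3 = 11
p=3,k=2: odd sum, acc = 11-2 = 9
p=3,k=3: even sum, acc = 9+9 = 18
p=3,k=4: odd sum, acc = 18-4 = 14
p=4,k=1: odd sum, acc = 14-1 = 13
p=4,k=2: even sum, acc = 13+8 = 21
p=4,k=3: odd sum, acc = 21-3 = 18
p=4,k=4: even sum, acc = 18+16 = 34
p=5,k=1: even sum, acc = 34+5 = 39
p=5,k=2: odd sum, acc = 39-2 = 37
p=5,k=3: even sum, acc = 37+15 = 52
p=5,k=4: odd sum, acc = 52-4 = 48
p=6,k=1: odd sum, acc = 48-1 = 47
p=6,k=2: even sum, acc = 47+12 = 59
p=6,k=3: odd sum, acc = 59-3 = 56
p=6,k=4: even sum, acc = 56+24 = 80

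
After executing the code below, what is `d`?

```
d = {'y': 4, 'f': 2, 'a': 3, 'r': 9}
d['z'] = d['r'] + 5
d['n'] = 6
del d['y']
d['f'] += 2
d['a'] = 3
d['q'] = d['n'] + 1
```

{'f': 4, 'a': 3, 'r': 9, 'z': 14, 'n': 6, 'q': 7}

d['z'] = d['r']+5 = 14 → {'y': 4, 'f': 2, 'a': 3, 'r': 9, 'z': 14}
d['n'] = 6 → {'y': 4, 'f': 2, 'a': 3, 'r': 9, 'z': 14, 'n': 6}
del 'y' → {'f': 2, 'a': 3, 'r': 9, 'z': 14, 'n': 6}
d['f'] = 2+2 = 4 → {'f': 4, 'a': 3, 'r': 9, 'z': 14, 'n': 6}
d['a'] = 3 → {'f': 4, 'a': 3, 'r': 9, 'z': 14, 'n': 6}
d['q'] = d['n']+1 = 7 → {'f': 4, 'a': 3, 'r': 9, 'z': 14, 'n': 6, 'q': 7}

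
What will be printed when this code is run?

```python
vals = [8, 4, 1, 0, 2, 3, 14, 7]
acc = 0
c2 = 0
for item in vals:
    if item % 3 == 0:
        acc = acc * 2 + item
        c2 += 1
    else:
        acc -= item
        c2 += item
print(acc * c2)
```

-2812

item=8: not %3==0, acc = 0-8 = -8; c2=8
item=4: not %3==0, acc = (-8)-4 = -12; c2=12
item=1: not %3==0, acc = (-12)-1 = -13; c2=13
item=0: %3==0, acc = (-13)*2+0 = -26; c2=14
item=2: not %3==0, acc = (-26)-2 = -28; c2=16
item=3: %3==0, acc = (-28)*2+3 = -53; c2=17
item=14: not %3==0, acc = (-53)-14 = -67; c2=31
item=7: not %3==0, acc = (-67)-7 = -74; c2=38
acc*c2 = (-74)*38 = -2812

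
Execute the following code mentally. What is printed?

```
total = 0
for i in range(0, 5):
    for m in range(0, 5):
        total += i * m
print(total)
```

100

i=0,m=0: total = 0+0 = 0
i=0,m=1: total = 0+0 = 0
i=0,m=2: total = 0+0 = 0
i=0,m=3: total = 0+0 = 0
i=0,m=4: total = 0+0 = 0
i=1,m=0: total = 0+0 = 0
i=1,m=1: total = 0+1 = 1
i=1,m=2: total = 1+2 = 3
i=1,m=3: total = 3+3 = 6
i=1,m=4: total = 6+4 = 10
i=2,m=0: total = 10+0 = 10
i=2,m=1: total = 10+2 = 12
i=2,m=2: total = 12+4 = 16
i=2,m=3: total = 16+6 = 22
i=2,m=4: total = 22+8 = 30
i=3,m=0: total = 30+0 = 30
i=3,m=1: total = 30+3 = 33
i=3,m=2: total = 33+6 = 39
i=3,m=3: total = 39+9 = 48
i=3,m=4: total = 48+12 = 60
i=4,m=0: total = 60+0 = 60
i=4,m=1: total = 60+4 = 64
i=4,m=2: total = 64+8 = 72
i=4,m=3: total = 72+12 = 84
i=4,m=4: total = 84+16 = 100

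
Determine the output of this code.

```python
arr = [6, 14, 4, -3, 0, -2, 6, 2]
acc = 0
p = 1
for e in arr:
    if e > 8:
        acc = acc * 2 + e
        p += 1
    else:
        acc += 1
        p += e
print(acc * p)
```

330

e=6: not >8, acc = 0+1 = 1; p=7
e=14: >8, acc = 1*2+14 = 16; p=8
e=4: not >8, acc = 16+1 = 17; p=12
e=-3: not >8, acc = 17+1 = 18; p=9
e=0: not >8, acc = 18+1 = 19; p=9
e=-2: not >8, acc = 19+1 = 20; p=7
e=6: not >8, acc = 20+1 = 21; p=13
e=2: not >8, acc = 21+1 = 22; p=15
acc*p = 22*15 = 330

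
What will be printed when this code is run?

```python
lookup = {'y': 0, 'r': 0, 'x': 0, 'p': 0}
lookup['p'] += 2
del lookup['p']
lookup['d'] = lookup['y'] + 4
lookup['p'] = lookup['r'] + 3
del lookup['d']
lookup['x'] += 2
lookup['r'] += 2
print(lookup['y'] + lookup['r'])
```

lookup['p'] = 0+2 = 2 → {'y': 0, 'r': 0, 'x': 0, 'p': 2}
del 'p' → {'y': 0, 'r': 0, 'x': 0}
lookup['d'] = lookup['y']+4 = 4 → {'y': 0, 'r': 0, 'x': 0, 'd': 4}
lookup['p'] = lookup['r']+3 = 3 → {'y': 0, 'r': 0, 'x': 0, 'd': 4, 'p': 3}
del 'd' → {'y': 0, 'r': 0, 'x': 0, 'p': 3}
lookup['x'] = 0+2 = 2 → {'y': 0, 'r': 0, 'x': 2, 'p': 3}
lookup['r'] = 0+2 = 2 → {'y': 0, 'r': 2, 'x': 2, 'p': 3}
lookup['y']+lookup['r'] = 0+2 = 2

2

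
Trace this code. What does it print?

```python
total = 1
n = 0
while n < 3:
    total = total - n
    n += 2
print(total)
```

n=0: total = 1-0 = 1
n=2: total = 1-2 = -1

-1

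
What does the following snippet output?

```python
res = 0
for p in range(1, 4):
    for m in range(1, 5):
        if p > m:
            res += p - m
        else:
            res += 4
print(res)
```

40

p=1,m=1: not 1>1, res = 0+4 = 4
p=1,m=2: not 1>2, res = 4+4 = 8
p=1,m=3: not 1>3, res = 8+4 = 12
p=1,m=4: not 1>4, res = 12+4 = 16
p=2,m=1: 2>1, res = 16+1 = 17
p=2,m=2: not 2>2, res = 17+4 = 21
p=2,m=3: not 2>3, res = 21+4 = 25
p=2,m=4: not 2>4, res = 25+4 = 29
p=3,m=1: 3>1, res = 29+2 = 31
p=3,m=2: 3>2, res = 31+1 = 32
p=3,m=3: not 3>3, res = 32+4 = 36
p=3,m=4: not 3>4, res = 36+4 = 40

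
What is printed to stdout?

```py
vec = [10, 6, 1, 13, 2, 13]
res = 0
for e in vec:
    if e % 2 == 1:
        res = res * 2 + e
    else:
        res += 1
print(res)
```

61

e=10: not odd, res = 0+1 = 1
e=6: not odd, res = 1+1 = 2
e=1: odd, res = 2*2+1 = 5
e=13: odd, res = 5*2+13 = 23
e=2: not odd, res = 23+1 = 24
e=13: odd, res = 24*2+13 = 61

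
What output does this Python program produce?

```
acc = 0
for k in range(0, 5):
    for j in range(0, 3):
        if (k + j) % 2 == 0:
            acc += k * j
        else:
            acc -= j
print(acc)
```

9

k=0,j=0: even sum, acc = 0+0 = 0
k=0,j=1: odd sum, acc = 0-1 = -1
k=0,j=2: even sum, acc = (-1)+0 = -1
k=1,j=0: odd sum, acc = (-1)-0 = -1
k=1,j=1: even sum, acc = (-1)+1 = 0
k=1,j=2: odd sum, acc = 0-2 = -2
k=2,j=0: even sum, acc = (-2)+0 = -2
k=2,j=1: odd sum, acc = (-2)-1 = -3
k=2,j=2: even sum, acc = (-3)+4 = 1
k=3,j=0: odd sum, acc = 1-0 = 1
k=3,j=1: even sum, acc = 1+3 = 4
k=3,j=2: odd sum, acc = 4-2 = 2
k=4,j=0: even sum, acc = 2+0 = 2
k=4,j=1: odd sum, acc = 2-1 = 1
k=4,j=2: even sum, acc = 1+8 = 9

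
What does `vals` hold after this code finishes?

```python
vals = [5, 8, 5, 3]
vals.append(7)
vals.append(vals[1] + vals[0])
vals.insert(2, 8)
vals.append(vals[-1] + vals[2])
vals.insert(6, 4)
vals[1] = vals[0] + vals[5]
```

append 7 → [5, 8, 5, 3, 7]
append vals[1]+vals[0] = 8+5 = 13 → [5, 8, 5, 3, 7, 13]
insert 8 at 2 → [5, 8, 8, 5, 3, 7, 13]
append vals[-1]+vals[2] = 13+8 = 21 → [5, 8, 8, 5, 3, 7, 13, 21]
insert 4 at 6 → [5, 8, 8, 5, 3, 7, 4, 13, 21]
vals[1] = vals[0]+vals[5] = 5+7 = 12 → [5, 12, 8, 5, 3, 7, 4, 13, 21]

[5, 12, 8, 5, 3, 7, 4, 13, 21]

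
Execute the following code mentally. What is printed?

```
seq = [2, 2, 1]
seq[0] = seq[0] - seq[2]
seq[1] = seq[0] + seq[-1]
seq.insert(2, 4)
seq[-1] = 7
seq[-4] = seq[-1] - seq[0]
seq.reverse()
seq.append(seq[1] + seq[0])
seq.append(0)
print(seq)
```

[7, 4, 2, 6, 11, 0]

seq[0] = seq[0]-seq[2] = 2-1 = 1 → [1, 2, 1]
seq[1] = seq[0]+seq[-1] = 1+1 = 2 → [1, 2, 1]
insert 4 at 2 → [1, 2, 4, 1]
seq[-1] = 7 → [1, 2, 4, 7]
seq[-4] = seq[-1]-seq[0] = 7-1 = 6 → [6, 2, 4, 7]
reverse → [7, 4, 2, 6]
append seq[1]+seq[0] = 4+7 = 11 → [7, 4, 2, 6, 11]
append 0 → [7, 4, 2, 6, 11, 0]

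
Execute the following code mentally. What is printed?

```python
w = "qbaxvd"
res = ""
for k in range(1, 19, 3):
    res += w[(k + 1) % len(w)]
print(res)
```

k=1: add w[2]='a' → 'a'
k=4: add w[5]='d' → 'ad'
k=7: add w[2]='a' → 'ada'
k=10: add w[5]='d' → 'adad'
k=13: add w[2]='a' → 'adada'
k=16: add w[5]='d' → 'adadad'

adadad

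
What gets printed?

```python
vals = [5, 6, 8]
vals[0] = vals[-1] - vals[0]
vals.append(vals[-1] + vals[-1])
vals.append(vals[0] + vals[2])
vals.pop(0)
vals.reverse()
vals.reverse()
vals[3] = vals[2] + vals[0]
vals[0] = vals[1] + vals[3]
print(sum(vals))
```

vals[0] = vals[-1]-vals[0] = 8-5 = 3 → [3, 6, 8]
append vals[-1]+vals[-1] = 8+8 = 16 → [3, 6, 8, 16]
append vals[0]+vals[2] = 3+8 = 11 → [3, 6, 8, 16, 11]
pop(0) removes 3 → [6, 8, 16, 11]
reverse → [11, 16, 8, 6]
reverse → [6, 8, 16, 11]
vals[3] = vals[2]+vals[0] = 16+6 = 22 → [6, 8, 16, 22]
vals[0] = vals[1]+vals[3] = 8+22 = 30 → [30, 8, 16, 22]
sum = 76

76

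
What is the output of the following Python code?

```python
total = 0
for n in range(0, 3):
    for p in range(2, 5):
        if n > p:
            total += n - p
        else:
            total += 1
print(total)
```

n=0,p=2: not 0>2, total = 0+1 = 1
n=0,p=3: not 0>3, total = 1+1 = 2
n=0,p=4: not 0>4, total = 2+1 = 3
n=1,p=2: not 1>2, total = 3+1 = 4
n=1,p=3: not 1>3, total = 4+1 = 5
n=1,p=4: not 1>4, total = 5+1 = 6
n=2,p=2: not 2>2, total = 6+1 = 7
n=2,p=3: not 2>3, total = 7+1 = 8
n=2,p=4: not 2>4, total = 8+1 = 9

9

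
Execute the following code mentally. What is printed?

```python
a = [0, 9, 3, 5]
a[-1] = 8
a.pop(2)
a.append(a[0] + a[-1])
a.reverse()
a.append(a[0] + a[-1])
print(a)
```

a[-1] = 8 → [0, 9, 3, 8]
pop(2) removes 3 → [0, 9, 8]
append a[0]+a[-1] = 0+8 = 8 → [0, 9, 8, 8]
reverse → [8, 8, 9, 0]
append a[0]+a[-1] = 8+0 = 8 → [8, 8, 9, 0, 8]

[8, 8, 9, 0, 8]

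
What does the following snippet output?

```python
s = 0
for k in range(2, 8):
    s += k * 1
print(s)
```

27

k=2: s = 0+2*1 = 2
k=3: s = 2+3*1 = 5
k=4: s = 5+4*1 = 9
k=5: s = 9+5*1 = 14
k=6: s = 14+6*1 = 20
k=7: s = 20+7*1 = 27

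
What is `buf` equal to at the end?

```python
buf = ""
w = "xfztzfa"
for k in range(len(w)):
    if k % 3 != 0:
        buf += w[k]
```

k=0: skip
k=1: add 'f' → 'f'
k=2: add 'z' → 'fz'
k=3: skip
k=4: add 'z' → 'fzz'
k=5: add 'f' → 'fzzf'
k=6: skip

'fzzf'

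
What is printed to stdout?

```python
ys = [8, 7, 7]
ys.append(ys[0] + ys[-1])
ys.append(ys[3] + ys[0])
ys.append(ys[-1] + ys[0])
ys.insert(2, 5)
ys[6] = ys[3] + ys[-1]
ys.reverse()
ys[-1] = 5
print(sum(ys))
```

append ys[0]+ys[-1] = 8+7 = 15 → [8, 7, 7, 15]
append ys[3]+ys[0] = 15+8 = 23 → [8, 7, 7, 15, 23]
append ys[-1]+ys[0] = 23+8 = 31 → [8, 7, 7, 15, 23, 31]
insert 5 at 2 → [8, 7, 5, 7, 15, 23, 31]
ys[6] = ys[3]+ys[-1] = 7+31 = 38 → [8, 7, 5, 7, 15, 23, 38]
reverse → [38, 23, 15, 7, 5, 7, 8]
ys[-1] = 5 → [38, 23, 15, 7, 5, 7, 5]
sum = 100

100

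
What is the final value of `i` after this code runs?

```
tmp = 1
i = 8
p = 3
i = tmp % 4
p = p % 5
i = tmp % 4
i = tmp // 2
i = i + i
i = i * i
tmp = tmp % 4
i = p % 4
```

i = 1%4 = 1
p = 3%5 = 3
i = 1%4 = 1
i = 1//2 = 0
i = 0+0 = 0
i = 0*0 = 0
tmp = 1%4 = 1
i = 3%4 = 3

3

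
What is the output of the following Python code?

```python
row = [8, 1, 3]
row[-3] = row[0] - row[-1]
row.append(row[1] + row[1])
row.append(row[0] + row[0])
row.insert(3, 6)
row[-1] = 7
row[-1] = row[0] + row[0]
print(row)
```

row[-3] = row[0]-row[-1] = 8-3 = 5 → [5, 1, 3]
append row[1]+row[1] = 1+1 = 2 → [5, 1, 3, 2]
append row[0]+row[0] = 5+5 = 10 → [5, 1, 3, 2, 10]
insert 6 at 3 → [5, 1, 3, 6, 2, 10]
row[-1] = 7 → [5, 1, 3, 6, 2, 7]
row[-1] = row[0]+row[0] = 5+5 = 10 → [5, 1, 3, 6, 2, 10]

[5, 1, 3, 6, 2, 10]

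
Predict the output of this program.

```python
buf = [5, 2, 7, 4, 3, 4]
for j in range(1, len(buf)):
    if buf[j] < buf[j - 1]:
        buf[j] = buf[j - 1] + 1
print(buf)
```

j=1: 2<5, buf[1] = 5+1 = 6 → [5, 6, 7, 4, 3, 4]
j=2: 7>=6, unchanged → [5, 6, 7, 4, 3, 4]
j=3: 4<7, buf[3] = 7+1 = 8 → [5, 6, 7, 8, 3, 4]
j=4: 3<8, buf[4] = 8+1 = 9 → [5, 6, 7, 8, 9, 4]
j=5: 4<9, buf[5] = 9+1 = 10 → [5, 6, 7, 8, 9, 10]

[5, 6, 7, 8, 9, 10]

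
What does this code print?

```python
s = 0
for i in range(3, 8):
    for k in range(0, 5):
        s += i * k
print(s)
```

250

i=3,k=0: s = 0+0 = 0
i=3,k=1: s = 0+3 = 3
i=3,k=2: s = 3+6 = 9
i=3,k=3: s = 9+9 = 18
i=3,k=4: s = 18+12 = 30
i=4,k=0: s = 30+0 = 30
i=4,k=1: s = 30+4 = 34
i=4,k=2: s = 34+8 = 42
i=4,k=3: s = 42+12 = 54
i=4,k=4: s = 54+16 = 70
i=5,k=0: s = 70+0 = 70
i=5,k=1: s = 70+5 = 75
i=5,k=2: s = 75+10 = 85
i=5,k=3: s = 85+15 = 100
i=5,k=4: s = 100+20 = 120
i=6,k=0: s = 120+0 = 120
i=6,k=1: s = 120+6 = 126
i=6,k=2: s = 126+12 = 138
i=6,k=3: s = 138+18 = 156
i=6,k=4: s = 156+24 = 180
i=7,k=0: s = 180+0 = 180
i=7,k=1: s = 180+7 = 187
i=7,k=2: s = 187+14 = 201
i=7,k=3: s = 201+21 = 222
i=7,k=4: s = 222+28 = 250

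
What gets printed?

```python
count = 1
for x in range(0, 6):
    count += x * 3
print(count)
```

46

x=0: count = 1+0*3 = 1
x=1: count = 1+1*3 = 4
x=2: count = 4+2*3 = 10
x=3: count = 10+3*3 = 19
x=4: count = 19+4*3 = 31
x=5: count = 31+5*3 = 46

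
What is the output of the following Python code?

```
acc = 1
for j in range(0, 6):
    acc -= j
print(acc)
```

-14

j=0: acc = 1-0 = 1
j=1: acc = 1-1 = 0
j=2: acc = 0-2 = -2
j=3: acc = (-2)-3 = -5
j=4: acc = (-5)-4 = -9
j=5: acc = (-9)-5 = -14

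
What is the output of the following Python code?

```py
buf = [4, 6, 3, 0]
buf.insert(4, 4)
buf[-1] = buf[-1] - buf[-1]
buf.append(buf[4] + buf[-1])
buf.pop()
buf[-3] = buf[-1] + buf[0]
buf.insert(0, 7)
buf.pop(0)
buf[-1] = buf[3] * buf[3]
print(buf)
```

[4, 6, 4, 0, 0]

insert 4 at 4 → [4, 6, 3, 0, 4]
buf[-1] = buf[-1]-buf[-1] = 4-4 = 0 → [4, 6, 3, 0, 0]
append buf[4]+buf[-1] = 0+0 = 0 → [4, 6, 3, 0, 0, 0]
pop() removes 0 → [4, 6, 3, 0, 0]
buf[-3] = buf[-1]+buf[0] = 0+4 = 4 → [4, 6, 4, 0, 0]
insert 7 at 0 → [7, 4, 6, 4, 0, 0]
pop(0) removes 7 → [4, 6, 4, 0, 0]
buf[-1] = buf[3]*buf[3] = 0*0 = 0 → [4, 6, 4, 0, 0]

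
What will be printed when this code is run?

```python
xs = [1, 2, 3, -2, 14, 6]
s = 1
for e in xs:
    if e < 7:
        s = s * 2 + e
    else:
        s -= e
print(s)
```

e=1: <7, s = 1*2+1 = 3
e=2: <7, s = 3*2+2 = 8
e=3: <7, s = 8*2+3 = 19
e=-2: <7, s = 19*2+(-2) = 36
e=14: not <7, s = 36-14 = 22
e=6: <7, s = 22*2+6 = 50

50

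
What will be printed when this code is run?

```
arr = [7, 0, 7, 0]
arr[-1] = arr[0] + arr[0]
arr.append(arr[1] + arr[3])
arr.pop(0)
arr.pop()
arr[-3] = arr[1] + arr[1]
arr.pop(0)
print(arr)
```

arr[-1] = arr[0]+arr[0] = 7+7 = 14 → [7, 0, 7, 14]
append arr[1]+arr[3] = 0+14 = 14 → [7, 0, 7, 14, 14]
pop(0) removes 7 → [0, 7, 14, 14]
pop() removes 14 → [0, 7, 14]
arr[-3] = arr[1]+arr[1] = 7+7 = 14 → [14, 7, 14]
pop(0) removes 14 → [7, 14]

[7, 14]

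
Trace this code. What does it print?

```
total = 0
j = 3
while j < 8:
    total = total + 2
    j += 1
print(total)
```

10

j=3: total = 0+2 = 2
j=4: total = 2+2 = 4
j=5: total = 4+2 = 6
j=6: total = 6+2 = 8
j=7: total = 8+2 = 10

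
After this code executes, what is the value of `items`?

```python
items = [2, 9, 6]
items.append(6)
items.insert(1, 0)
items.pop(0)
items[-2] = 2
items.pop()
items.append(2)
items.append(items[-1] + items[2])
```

append 6 → [2, 9, 6, 6]
insert 0 at 1 → [2, 0, 9, 6, 6]
pop(0) removes 2 → [0, 9, 6, 6]
items[-2] = 2 → [0, 9, 2, 6]
pop() removes 6 → [0, 9, 2]
append 2 → [0, 9, 2, 2]
append items[-1]+items[2] = 2+2 = 4 → [0, 9, 2, 2, 4]

[0, 9, 2, 2, 4]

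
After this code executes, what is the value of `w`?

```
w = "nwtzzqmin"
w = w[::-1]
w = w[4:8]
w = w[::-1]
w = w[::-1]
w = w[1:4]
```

'ztw'

reverse → 'nimqzztwn'
slice [4:8] → 'zztw'
reverse → 'wtzz'
reverse → 'zztw'
slice [1:4] → 'ztw'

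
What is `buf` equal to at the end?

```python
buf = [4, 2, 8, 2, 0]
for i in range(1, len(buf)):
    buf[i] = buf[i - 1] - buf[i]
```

[4, 2, -6, -8, -8]

i=1: buf[1] = 4-2 = 2 → [4, 2, 8, 2, 0]
i=2: buf[2] = 2-8 = -6 → [4, 2, -6, 2, 0]
i=3: buf[3] = (-6)-2 = -8 → [4, 2, -6, -8, 0]
i=4: buf[4] = (-8)-0 = -8 → [4, 2, -6, -8, -8]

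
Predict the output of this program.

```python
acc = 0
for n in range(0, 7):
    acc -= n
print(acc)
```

-21

n=0: acc = 0-0 = 0
n=1: acc = 0-1 = -1
n=2: acc = (-1)-2 = -3
n=3: acc = (-3)-3 = -6
n=4: acc = (-6)-4 = -10
n=5: acc = (-10)-5 = -15
n=6: acc = (-15)-6 = -21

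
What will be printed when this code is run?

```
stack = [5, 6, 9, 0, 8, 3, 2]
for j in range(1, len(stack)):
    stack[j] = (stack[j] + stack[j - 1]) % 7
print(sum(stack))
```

j=1: stack[1] = (6+5)%7 = 4 → [5, 4, 9, 0, 8, 3, 2]
j=2: stack[2] = (9+4)%7 = 6 → [5, 4, 6, 0, 8, 3, 2]
j=3: stack[3] = (0+6)%7 = 6 → [5, 4, 6, 6, 8, 3, 2]
j=4: stack[4] = (8+6)%7 = 0 → [5, 4, 6, 6, 0, 3, 2]
j=5: stack[5] = (3+0)%7 = 3 → [5, 4, 6, 6, 0, 3, 2]
j=6: stack[6] = (2+3)%7 = 5 → [5, 4, 6, 6, 0, 3, 5]
sum = 29

29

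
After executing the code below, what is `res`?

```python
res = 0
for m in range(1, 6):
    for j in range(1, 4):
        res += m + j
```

m=1,j=1: res = 0+2 = 2
m=1,j=2: res = 2+3 = 5
m=1,j=3: res = 5+4 = 9
m=2,j=1: res = 9+3 = 12
m=2,j=2: res = 12+4 = 16
m=2,j=3: res = 16+5 = 21
m=3,j=1: res = 21+4 = 25
m=3,j=2: res = 25+5 = 30
m=3,j=3: res = 30+6 = 36
m=4,j=1: res = 36+5 = 41
m=4,j=2: res = 41+6 = 47
m=4,j=3: res = 47+7 = 54
m=5,j=1: res = 54+6 = 60
m=5,j=2: res = 60+7 = 67
m=5,j=3: res = 67+8 = 75

75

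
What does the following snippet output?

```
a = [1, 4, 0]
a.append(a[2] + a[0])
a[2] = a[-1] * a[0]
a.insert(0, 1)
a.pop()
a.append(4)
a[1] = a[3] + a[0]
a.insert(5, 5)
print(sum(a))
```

append a[2]+a[0] = 0+1 = 1 → [1, 4, 0, 1]
a[2] = a[-1]*a[0] = 1*1 = 1 → [1, 4, 1, 1]
insert 1 at 0 → [1, 1, 4, 1, 1]
pop() removes 1 → [1, 1, 4, 1]
append 4 → [1, 1, 4, 1, 4]
a[1] = a[3]+a[0] = 1+1 = 2 → [1, 2, 4, 1, 4]
insert 5 at 5 → [1, 2, 4, 1, 4, 5]
sum = 17

17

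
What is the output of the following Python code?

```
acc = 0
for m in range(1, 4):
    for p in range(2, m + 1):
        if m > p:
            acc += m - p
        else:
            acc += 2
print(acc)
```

m=2,p=2: not 2>2, acc = 0+2 = 2
m=3,p=2: 3>2, acc = 2+1 = 3
m=3,p=3: not 3>3, acc = 3+2 = 5

5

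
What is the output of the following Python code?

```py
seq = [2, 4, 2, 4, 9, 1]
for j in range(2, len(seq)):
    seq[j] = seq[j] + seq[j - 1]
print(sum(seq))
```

j=2: seq[2] = 2+4 = 6 → [2, 4, 6, 4, 9, 1]
j=3: seq[3] = 4+6 = 10 → [2, 4, 6, 10, 9, 1]
j=4: seq[4] = 9+10 = 19 → [2, 4, 6, 10, 19, 1]
j=5: seq[5] = 1+19 = 20 → [2, 4, 6, 10, 19, 20]
sum = 61

61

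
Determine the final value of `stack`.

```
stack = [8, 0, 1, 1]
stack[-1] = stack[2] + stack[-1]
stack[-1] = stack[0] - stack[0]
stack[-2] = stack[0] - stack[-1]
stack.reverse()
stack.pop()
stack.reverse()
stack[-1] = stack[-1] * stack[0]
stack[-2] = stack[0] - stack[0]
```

[0, 0, 0]

stack[-1] = stack[2]+stack[-1] = 1+1 = 2 → [8, 0, 1, 2]
stack[-1] = stack[0]-stack[0] = 8-8 = 0 → [8, 0, 1, 0]
stack[-2] = stack[0]-stack[-1] = 8-0 = 8 → [8, 0, 8, 0]
reverse → [0, 8, 0, 8]
pop() removes 8 → [0, 8, 0]
reverse → [0, 8, 0]
stack[-1] = stack[-1]*stack[0] = 0*0 = 0 → [0, 8, 0]
stack[-2] = stack[0]-stack[0] = 0-0 = 0 → [0, 0, 0]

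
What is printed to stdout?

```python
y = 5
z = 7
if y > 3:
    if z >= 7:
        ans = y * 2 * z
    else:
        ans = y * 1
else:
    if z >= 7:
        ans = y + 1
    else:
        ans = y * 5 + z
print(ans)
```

y=5, z=7
y > 3 is True; z >= 7 is True
→ ans = y * 2 * z = 70

70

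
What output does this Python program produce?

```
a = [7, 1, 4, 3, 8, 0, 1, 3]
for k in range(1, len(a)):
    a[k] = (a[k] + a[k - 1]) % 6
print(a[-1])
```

3

k=1: a[1] = (1+7)%6 = 2 → [7, 2, 4, 3, 8, 0, 1, 3]
k=2: a[2] = (4+2)%6 = 0 → [7, 2, 0, 3, 8, 0, 1, 3]
k=3: a[3] = (3+0)%6 = 3 → [7, 2, 0, 3, 8, 0, 1, 3]
k=4: a[4] = (8+3)%6 = 5 → [7, 2, 0, 3, 5, 0, 1, 3]
k=5: a[5] = (0+5)%6 = 5 → [7, 2, 0, 3, 5, 5, 1, 3]
k=6: a[6] = (1+5)%6 = 0 → [7, 2, 0, 3, 5, 5, 0, 3]
k=7: a[7] = (3+0)%6 = 3 → [7, 2, 0, 3, 5, 5, 0, 3]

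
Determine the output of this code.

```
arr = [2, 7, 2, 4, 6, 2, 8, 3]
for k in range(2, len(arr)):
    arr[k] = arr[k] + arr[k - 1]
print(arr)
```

k=2: arr[2] = 2+7 = 9 → [2, 7, 9, 4, 6, 2, 8, 3]
k=3: arr[3] = 4+9 = 13 → [2, 7, 9, 13, 6, 2, 8, 3]
k=4: arr[4] = 6+13 = 19 → [2, 7, 9, 13, 19, 2, 8, 3]
k=5: arr[5] = 2+19 = 21 → [2, 7, 9, 13, 19, 21, 8, 3]
k=6: arr[6] = 8+21 = 29 → [2, 7, 9, 13, 19, 21, 29, 3]
k=7: arr[7] = 3+29 = 32 → [2, 7, 9, 13, 19, 21, 29, 32]

[2, 7, 9, 13, 19, 21, 29, 32]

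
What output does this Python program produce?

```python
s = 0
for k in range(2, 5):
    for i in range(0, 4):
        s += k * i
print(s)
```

k=2,i=0: s = 0+0 = 0
k=2,i=1: s = 0+2 = 2
k=2,i=2: s = 2+4 = 6
k=2,i=3: s = 6+6 = 12
k=3,i=0: s = 12+0 = 12
k=3,i=1: s = 12+3 = 15
k=3,i=2: s = 15+6 = 21
k=3,i=3: s = 21+9 = 30
k=4,i=0: s = 30+0 = 30
k=4,i=1: s = 30+4 = 34
k=4,i=2: s = 34+8 = 42
k=4,i=3: s = 42+12 = 54

54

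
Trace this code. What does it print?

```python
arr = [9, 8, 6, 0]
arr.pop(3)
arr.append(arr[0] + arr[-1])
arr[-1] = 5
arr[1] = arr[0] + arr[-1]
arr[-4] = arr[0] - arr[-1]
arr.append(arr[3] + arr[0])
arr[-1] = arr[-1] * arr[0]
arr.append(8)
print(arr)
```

[4, 14, 6, 5, 36, 8]

pop(3) removes 0 → [9, 8, 6]
append arr[0]+arr[-1] = 9+6 = 15 → [9, 8, 6, 15]
arr[-1] = 5 → [9, 8, 6, 5]
arr[1] = arr[0]+arr[-1] = 9+5 = 14 → [9, 14, 6, 5]
arr[-4] = arr[0]-arr[-1] = 9-5 = 4 → [4, 14, 6, 5]
append arr[3]+arr[0] = 5+4 = 9 → [4, 14, 6, 5, 9]
arr[-1] = arr[-1]*arr[0] = 9*4 = 36 → [4, 14, 6, 5, 36]
append 8 → [4, 14, 6, 5, 36, 8]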